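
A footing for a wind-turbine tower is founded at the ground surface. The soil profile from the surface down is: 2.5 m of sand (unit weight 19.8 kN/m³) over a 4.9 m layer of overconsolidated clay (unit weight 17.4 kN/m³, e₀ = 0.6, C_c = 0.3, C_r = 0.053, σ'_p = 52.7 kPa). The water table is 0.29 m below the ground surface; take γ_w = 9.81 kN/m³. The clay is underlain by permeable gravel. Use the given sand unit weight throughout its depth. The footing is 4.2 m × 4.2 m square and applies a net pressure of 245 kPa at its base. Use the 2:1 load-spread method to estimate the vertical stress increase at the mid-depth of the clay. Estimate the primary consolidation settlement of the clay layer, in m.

Mid-depth of clay below the ground surface: z = 2.5 + 4.9/2 = 4.95 m.
Total vertical stress at mid-clay: σ_v = 19.8×2.5 + 17.4×2.45 = 92.13 kPa.
Pore pressure: u = 9.81×(4.95 − 0.29) = 45.715 kPa.
Initial effective stress: σ'_0 = σ_v − u = 92.13 − 45.715 = 46.415 kPa.
Stress increase at mid-clay by the 2:1 spreading method:
Δσ = qBL/((B+z)(L+z)) = 245×4.2×4.2/((4.2+4.95)(4.2+4.95)) = 51.621 kPa
Final effective stress: σ'_f = 46.415 + 51.621 = 98.036 kPa.
σ'_f = 98.036 > σ'_p = 52.7 kPa, so the stress path crosses the preconsolidation pressure — recompression up to σ'_p, then virgin compression beyond:
S_c = H/(1+e₀)·[C_r·log₁₀(σ'_p/σ'_0) + C_c·log₁₀(σ'_f/σ'_p)]
    = 4.9/1.6 × [0.053×log₁₀(52.7/46.415) + 0.3×log₁₀(98.036/52.7)]
    = 3.0625 × [0.0029231 + 0.080872] = 0.2566 m

S_c ≈ 0.257 m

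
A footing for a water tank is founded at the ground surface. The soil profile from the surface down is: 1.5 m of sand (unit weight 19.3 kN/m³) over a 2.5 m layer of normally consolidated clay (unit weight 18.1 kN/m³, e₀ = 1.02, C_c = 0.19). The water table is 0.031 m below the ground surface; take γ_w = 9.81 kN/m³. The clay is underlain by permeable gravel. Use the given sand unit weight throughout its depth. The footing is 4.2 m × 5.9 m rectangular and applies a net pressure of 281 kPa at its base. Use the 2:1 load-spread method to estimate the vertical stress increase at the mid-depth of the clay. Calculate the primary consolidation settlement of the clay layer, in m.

S_c ≈ 0.177 m

Mid-depth of clay below the ground surface: z = 1.5 + 2.5/2 = 2.75 m.
Total vertical stress at mid-clay: σ_v = 19.3×1.5 + 18.1×1.25 = 51.575 kPa.
Pore pressure: u = 9.81×(2.75 − 0.031) = 26.673 kPa.
Initial effective stress: σ'_0 = σ_v − u = 51.575 − 26.673 = 24.902 kPa.
Stress increase at mid-clay by the 2:1 spreading method:
Δσ = qBL/((B+z)(L+z)) = 281×4.2×5.9/((4.2+2.75)(5.9+2.75)) = 115.83 kPa
Final effective stress: σ'_f = σ'_0 + Δσ = 24.902 + 115.83 = 140.73 kPa.
Normally consolidated clay, so the full stress increment lies on the virgin compression line:
S_c = C_c·H/(1+e₀)·log₁₀(σ'_f/σ'_0) = 0.19×2.5/(1+1.02)×log₁₀(140.73/24.902)
    = 0.23515 × 0.75215 = 0.1769 m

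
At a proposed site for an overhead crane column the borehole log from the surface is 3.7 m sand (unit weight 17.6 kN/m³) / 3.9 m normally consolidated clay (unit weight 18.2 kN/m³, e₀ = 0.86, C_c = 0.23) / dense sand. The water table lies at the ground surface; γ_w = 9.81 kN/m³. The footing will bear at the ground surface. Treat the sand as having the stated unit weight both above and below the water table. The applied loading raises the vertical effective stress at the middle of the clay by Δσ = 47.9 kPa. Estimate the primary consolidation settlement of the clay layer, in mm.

S_c ≈ 151 mm

Mid-depth of clay below the ground surface: z = 3.7 + 3.9/2 = 5.65 m.
Total vertical stress at mid-clay: σ_v = 17.6×3.7 + 18.2×1.95 = 100.61 kPa.
Pore pressure: u = 9.81×(5.65 − 0) = 55.427 kPa.
Initial effective stress: σ'_0 = σ_v − u = 100.61 − 55.427 = 45.183 kPa.
Final effective stress: σ'_f = σ'_0 + Δσ = 45.183 + 47.9 = 93.083 kPa.
Normally consolidated clay, so the full stress increment lies on the virgin compression line:
S_c = C_c·H/(1+e₀)·log₁₀(σ'_f/σ'_0) = 0.23×3.9/(1+0.86)×log₁₀(93.083/45.183)
    = 0.48226 × 0.3139 = 0.1514 m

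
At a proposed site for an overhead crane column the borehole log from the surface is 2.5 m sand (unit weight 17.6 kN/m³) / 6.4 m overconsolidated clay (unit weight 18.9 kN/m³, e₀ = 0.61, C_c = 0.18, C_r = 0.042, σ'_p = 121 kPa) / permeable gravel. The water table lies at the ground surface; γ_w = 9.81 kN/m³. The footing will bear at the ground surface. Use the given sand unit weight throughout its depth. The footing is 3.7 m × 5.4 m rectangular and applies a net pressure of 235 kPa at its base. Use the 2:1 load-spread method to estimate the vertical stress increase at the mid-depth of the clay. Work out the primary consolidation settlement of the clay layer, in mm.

S_c ≈ 47.5 mm

Mid-depth of clay below the ground surface: z = 2.5 + 6.4/2 = 5.7 m.
Total vertical stress at mid-clay: σ_v = 17.6×2.5 + 18.9×3.2 = 104.48 kPa.
Pore pressure: u = 9.81×(5.7 − 0) = 55.917 kPa.
Initial effective stress: σ'_0 = σ_v − u = 104.48 − 55.917 = 48.563 kPa.
Stress increase at mid-clay by the 2:1 spreading method:
Δσ = qBL/((B+z)(L+z)) = 235×3.7×5.4/((3.7+5.7)(5.4+5.7)) = 45 kPa
Final effective stress: σ'_f = 48.563 + 45 = 93.563 kPa.
σ'_f = 93.563 ≤ σ'_p = 121 kPa, so the clay remains overconsolidated and only the recompression index applies:
S_c = C_r·H/(1+e₀)·log₁₀(σ'_f/σ'_0) = 0.042×6.4/1.61×log₁₀(93.563/48.563)
    = 0.16696 × 0.2848 = 0.04755 m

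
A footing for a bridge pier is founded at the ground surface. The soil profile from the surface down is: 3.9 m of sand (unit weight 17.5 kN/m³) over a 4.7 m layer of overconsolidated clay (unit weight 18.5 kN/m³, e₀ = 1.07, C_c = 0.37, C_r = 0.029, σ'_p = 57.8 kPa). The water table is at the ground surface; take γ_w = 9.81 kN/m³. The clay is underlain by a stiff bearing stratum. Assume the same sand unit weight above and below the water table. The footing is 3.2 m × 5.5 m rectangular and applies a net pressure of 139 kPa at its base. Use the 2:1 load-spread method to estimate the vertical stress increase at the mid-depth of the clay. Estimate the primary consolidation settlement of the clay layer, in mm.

S_c ≈ 86.3 mm

Mid-depth of clay below the ground surface: z = 3.9 + 4.7/2 = 6.25 m.
Total vertical stress at mid-clay: σ_v = 17.5×3.9 + 18.5×2.35 = 111.72 kPa.
Pore pressure: u = 9.81×(6.25 − 0) = 61.312 kPa.
Initial effective stress: σ'_0 = σ_v − u = 111.72 − 61.312 = 50.408 kPa.
Stress increase at mid-clay by the 2:1 spreading method:
Δσ = qBL/((B+z)(L+z)) = 139×3.2×5.5/((3.2+6.25)(5.5+6.25)) = 22.032 kPa
Final effective stress: σ'_f = 50.408 + 22.032 = 72.44 kPa.
σ'_f = 72.44 > σ'_p = 57.8 kPa, so the stress path crosses the preconsolidation pressure — recompression up to σ'_p, then virgin compression beyond:
S_c = H/(1+e₀)·[C_r·log₁₀(σ'_p/σ'_0) + C_c·log₁₀(σ'_f/σ'_p)]
    = 4.7/2.07 × [0.029×log₁₀(57.8/50.408) + 0.37×log₁₀(72.44/57.8)]
    = 2.2705 × [0.0017234 + 0.036279] = 0.08628 m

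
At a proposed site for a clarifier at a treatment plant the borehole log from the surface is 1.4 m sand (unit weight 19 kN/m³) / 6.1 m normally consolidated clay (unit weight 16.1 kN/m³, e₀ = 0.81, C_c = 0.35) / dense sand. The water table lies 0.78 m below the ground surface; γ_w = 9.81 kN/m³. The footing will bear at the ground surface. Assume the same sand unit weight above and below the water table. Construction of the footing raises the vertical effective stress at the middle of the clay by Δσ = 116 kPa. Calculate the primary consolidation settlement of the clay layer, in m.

Mid-depth of clay below the ground surface: z = 1.4 + 6.1/2 = 4.45 m.
Total vertical stress at mid-clay: σ_v = 19×1.4 + 16.1×3.05 = 75.705 kPa.
Pore pressure: u = 9.81×(4.45 − 0.78) = 36.003 kPa.
Initial effective stress: σ'_0 = σ_v − u = 75.705 − 36.003 = 39.702 kPa.
Final effective stress: σ'_f = σ'_0 + Δσ = 39.702 + 116 = 155.7 kPa.
Normally consolidated clay, so the full stress increment lies on the virgin compression line:
S_c = C_c·H/(1+e₀)·log₁₀(σ'_f/σ'_0) = 0.35×6.1/(1+0.81)×log₁₀(155.7/39.702)
    = 1.1796 × 0.59348 = 0.7001 m

S_c ≈ 0.7 m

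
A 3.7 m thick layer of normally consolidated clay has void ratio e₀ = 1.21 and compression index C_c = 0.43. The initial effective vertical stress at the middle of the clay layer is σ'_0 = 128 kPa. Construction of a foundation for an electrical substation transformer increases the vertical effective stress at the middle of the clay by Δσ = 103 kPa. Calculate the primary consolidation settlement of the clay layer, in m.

S_c ≈ 0.185 m

Final effective stress: σ'_f = σ'_0 + Δσ = 128 + 103 = 231 kPa.
Normally consolidated clay, so the full stress increment lies on the virgin compression line:
S_c = C_c·H/(1+e₀)·log₁₀(σ'_f/σ'_0) = 0.43×3.7/(1+1.21)×log₁₀(231/128)
    = 0.71991 × 0.2564 = 0.1846 m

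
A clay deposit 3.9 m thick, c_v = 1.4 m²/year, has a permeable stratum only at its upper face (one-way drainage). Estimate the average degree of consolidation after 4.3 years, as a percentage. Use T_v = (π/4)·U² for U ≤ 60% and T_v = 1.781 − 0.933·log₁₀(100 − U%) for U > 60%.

U ≈ 69.5 %

Drainage path length: H_d = H = 3.9 m (single drainage).
T_v = c_v·t/H_d² = 1.4×4.3/3.9² = 0.39579.
T_v = 0.39579 corresponds to the U > 60% branch:
U = 1 − 10^((1.781 − T_v)/0.933)/100 = 0.6947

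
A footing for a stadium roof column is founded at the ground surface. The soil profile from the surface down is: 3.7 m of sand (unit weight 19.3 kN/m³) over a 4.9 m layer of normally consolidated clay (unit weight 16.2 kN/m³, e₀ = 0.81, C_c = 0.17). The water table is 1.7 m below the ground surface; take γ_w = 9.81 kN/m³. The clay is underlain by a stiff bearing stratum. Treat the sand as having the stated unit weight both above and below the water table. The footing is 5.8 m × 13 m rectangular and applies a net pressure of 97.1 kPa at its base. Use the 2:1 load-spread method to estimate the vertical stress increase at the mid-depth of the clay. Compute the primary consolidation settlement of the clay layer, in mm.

Mid-depth of clay below the ground surface: z = 3.7 + 4.9/2 = 6.15 m.
Total vertical stress at mid-clay: σ_v = 19.3×3.7 + 16.2×2.45 = 111.1 kPa.
Pore pressure: u = 9.81×(6.15 − 1.7) = 43.655 kPa.
Initial effective stress: σ'_0 = σ_v − u = 111.1 − 43.655 = 67.445 kPa.
Stress increase at mid-clay by the 2:1 spreading method:
Δσ = qBL/((B+z)(L+z)) = 97.1×5.8×13/((5.8+6.15)(13+6.15)) = 31.993 kPa
Final effective stress: σ'_f = σ'_0 + Δσ = 67.445 + 31.993 = 99.438 kPa.
Normally consolidated clay, so the full stress increment lies on the virgin compression line:
S_c = C_c·H/(1+e₀)·log₁₀(σ'_f/σ'_0) = 0.17×4.9/(1+0.81)×log₁₀(99.438/67.445)
    = 0.46022 × 0.1686 = 0.07759 m

S_c ≈ 77.6 mm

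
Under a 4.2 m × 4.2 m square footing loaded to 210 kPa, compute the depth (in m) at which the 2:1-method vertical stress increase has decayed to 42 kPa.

2:1 spreading — at depth z the loaded area has grown by z in each plan dimension:
qB²/(B+z)² = Δσ_z ⇒ z = B(√(q/Δσ_z) − 1) = 4.2×(√(210/42) − 1) = 5.191 m

z ≈ 5.19 m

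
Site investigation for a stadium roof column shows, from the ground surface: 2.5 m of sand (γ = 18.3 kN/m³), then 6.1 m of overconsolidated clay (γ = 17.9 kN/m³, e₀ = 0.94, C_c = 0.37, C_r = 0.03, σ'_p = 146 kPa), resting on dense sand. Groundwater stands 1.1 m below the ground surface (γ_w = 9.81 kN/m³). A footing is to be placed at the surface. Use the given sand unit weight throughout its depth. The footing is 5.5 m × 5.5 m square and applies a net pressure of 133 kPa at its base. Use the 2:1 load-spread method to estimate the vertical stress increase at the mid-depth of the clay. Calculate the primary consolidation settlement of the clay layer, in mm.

S_c ≈ 18.8 mm

Mid-depth of clay below the ground surface: z = 2.5 + 6.1/2 = 5.55 m.
Total vertical stress at mid-clay: σ_v = 18.3×2.5 + 17.9×3.05 = 100.34 kPa.
Pore pressure: u = 9.81×(5.55 − 1.1) = 43.655 kPa.
Initial effective stress: σ'_0 = σ_v − u = 100.34 − 43.655 = 56.685 kPa.
Stress increase at mid-clay by the 2:1 spreading method:
Δσ = qBL/((B+z)(L+z)) = 133×5.5×5.5/((5.5+5.55)(5.5+5.55)) = 32.95 kPa
Final effective stress: σ'_f = 56.685 + 32.95 = 89.635 kPa.
σ'_f = 89.635 ≤ σ'_p = 146 kPa, so the clay remains overconsolidated and only the recompression index applies:
S_c = C_r·H/(1+e₀)·log₁₀(σ'_f/σ'_0) = 0.03×6.1/1.94×log₁₀(89.635/56.685)
    = 0.094329 × 0.19901 = 0.01877 m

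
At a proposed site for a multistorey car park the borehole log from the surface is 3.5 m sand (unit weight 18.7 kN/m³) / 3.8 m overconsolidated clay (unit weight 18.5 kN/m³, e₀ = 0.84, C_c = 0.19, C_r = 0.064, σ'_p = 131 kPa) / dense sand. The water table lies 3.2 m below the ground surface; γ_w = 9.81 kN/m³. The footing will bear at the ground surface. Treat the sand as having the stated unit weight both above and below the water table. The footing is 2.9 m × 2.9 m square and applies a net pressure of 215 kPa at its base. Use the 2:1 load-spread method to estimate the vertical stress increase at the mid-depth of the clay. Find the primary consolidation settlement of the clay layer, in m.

Mid-depth of clay below the ground surface: z = 3.5 + 3.8/2 = 5.4 m.
Total vertical stress at mid-clay: σ_v = 18.7×3.5 + 18.5×1.9 = 100.6 kPa.
Pore pressure: u = 9.81×(5.4 − 3.2) = 21.582 kPa.
Initial effective stress: σ'_0 = σ_v − u = 100.6 − 21.582 = 79.018 kPa.
Stress increase at mid-clay by the 2:1 spreading method:
Δσ = qBL/((B+z)(L+z)) = 215×2.9×2.9/((2.9+5.4)(2.9+5.4)) = 26.247 kPa
Final effective stress: σ'_f = 79.018 + 26.247 = 105.27 kPa.
σ'_f = 105.27 ≤ σ'_p = 131 kPa, so the clay remains overconsolidated and only the recompression index applies:
S_c = C_r·H/(1+e₀)·log₁₀(σ'_f/σ'_0) = 0.064×3.8/1.84×log₁₀(105.27/79.018)
    = 0.13217 × 0.12458 = 0.01647 m

S_c ≈ 0.0165 m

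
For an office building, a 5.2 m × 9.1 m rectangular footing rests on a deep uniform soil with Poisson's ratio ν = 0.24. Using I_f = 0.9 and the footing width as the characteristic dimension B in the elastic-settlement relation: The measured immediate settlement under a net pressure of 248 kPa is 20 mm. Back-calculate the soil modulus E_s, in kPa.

E_s ≈ 54700 kPa

S_e = q·B·(1−ν²)/E_s · I_f  ⇒  E_s = q·B·(1−ν²)·I_f / S_e.
E_s = 248 × 5.2 × 0.9424 × 0.9 / 0.02 = 54690 kPa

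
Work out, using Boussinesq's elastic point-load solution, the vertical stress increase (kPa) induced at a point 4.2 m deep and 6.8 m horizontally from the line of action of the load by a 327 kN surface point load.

Δσ_z ≈ 0.355 kPa

Boussinesq vertical stress below a point load on an elastic half-space:
Δσ_z = 3P/(2πz²) · [1 + (r/z)²]^(−5/2)
r/z = 6.8/4.2 = 1.619; [1+(r/z)²]^(−5/2) = 0.040071.
Δσ_z = 3×327/(2π×4.2²) × 0.040071 = 8.851 × 0.040071 = 0.3547 kPa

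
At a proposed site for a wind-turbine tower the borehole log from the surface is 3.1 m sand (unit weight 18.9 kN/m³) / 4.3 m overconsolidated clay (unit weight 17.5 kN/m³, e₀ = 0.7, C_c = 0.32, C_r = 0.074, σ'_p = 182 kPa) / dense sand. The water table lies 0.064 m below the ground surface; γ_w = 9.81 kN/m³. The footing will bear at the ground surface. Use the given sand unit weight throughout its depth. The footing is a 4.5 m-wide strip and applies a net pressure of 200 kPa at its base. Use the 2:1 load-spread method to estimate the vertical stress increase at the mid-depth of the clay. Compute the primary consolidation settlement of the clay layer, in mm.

Mid-depth of clay below the ground surface: z = 3.1 + 4.3/2 = 5.25 m.
Total vertical stress at mid-clay: σ_v = 18.9×3.1 + 17.5×2.15 = 96.215 kPa.
Pore pressure: u = 9.81×(5.25 − 0.064) = 50.875 kPa.
Initial effective stress: σ'_0 = σ_v − u = 96.215 − 50.875 = 45.34 kPa.
Stress increase at mid-clay by the 2:1 spreading method:
Δσ = qB/(B+z) = 200×4.5/(4.5+5.25) = 92.308 kPa
Final effective stress: σ'_f = 45.34 + 92.308 = 137.65 kPa.
σ'_f = 137.65 ≤ σ'_p = 182 kPa, so the clay remains overconsolidated and only the recompression index applies:
S_c = C_r·H/(1+e₀)·log₁₀(σ'_f/σ'_0) = 0.074×4.3/1.7×log₁₀(137.65/45.34)
    = 0.18718 × 0.48229 = 0.09027 m

S_c ≈ 90.3 mm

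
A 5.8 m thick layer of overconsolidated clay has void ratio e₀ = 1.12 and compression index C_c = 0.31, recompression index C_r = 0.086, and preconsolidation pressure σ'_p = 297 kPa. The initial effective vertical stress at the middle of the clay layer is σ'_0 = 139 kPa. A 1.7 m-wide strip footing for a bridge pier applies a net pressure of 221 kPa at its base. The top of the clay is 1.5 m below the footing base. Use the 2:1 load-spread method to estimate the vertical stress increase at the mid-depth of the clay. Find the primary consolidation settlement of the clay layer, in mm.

Mid-depth of clay below the footing base: z = 1.5 + 5.8/2 = 4.4 m.
Stress increase at mid-clay by the 2:1 spreading method:
Δσ = qB/(B+z) = 221×1.7/(1.7+4.4) = 61.59 kPa
Final effective stress: σ'_f = 139 + 61.59 = 200.59 kPa.
σ'_f = 200.59 ≤ σ'_p = 297 kPa, so the clay remains overconsolidated and only the recompression index applies:
S_c = C_r·H/(1+e₀)·log₁₀(σ'_f/σ'_0) = 0.086×5.8/2.12×log₁₀(200.59/139)
    = 0.23528 × 0.15929 = 0.03748 m

S_c ≈ 37.5 mm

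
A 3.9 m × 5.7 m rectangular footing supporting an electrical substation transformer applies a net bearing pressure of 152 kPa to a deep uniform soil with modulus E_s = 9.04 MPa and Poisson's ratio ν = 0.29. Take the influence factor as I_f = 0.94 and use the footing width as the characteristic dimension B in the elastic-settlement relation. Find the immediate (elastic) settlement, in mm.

Immediate (elastic) settlement: S_e = q·B·(1−ν²)/E_s · I_f.
E_s = 9.04 MPa = 9040 kPa.
S_e = 152 × 3.9 × (1 − 0.29²) / 9040 × 0.94
    = 152 × 3.9 × 0.9159 / 9040 × 0.94
    = 0.05646 m = 56.46 mm

S_e ≈ 56.5 mm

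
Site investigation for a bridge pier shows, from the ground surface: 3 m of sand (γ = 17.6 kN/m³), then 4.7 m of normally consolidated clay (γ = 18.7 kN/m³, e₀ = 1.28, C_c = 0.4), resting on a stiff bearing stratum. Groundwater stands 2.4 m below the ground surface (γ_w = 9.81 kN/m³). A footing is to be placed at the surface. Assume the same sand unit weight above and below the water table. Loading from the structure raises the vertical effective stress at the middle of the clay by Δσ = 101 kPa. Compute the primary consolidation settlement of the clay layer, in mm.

S_c ≈ 327 mm

Mid-depth of clay below the ground surface: z = 3 + 4.7/2 = 5.35 m.
Total vertical stress at mid-clay: σ_v = 17.6×3 + 18.7×2.35 = 96.745 kPa.
Pore pressure: u = 9.81×(5.35 − 2.4) = 28.94 kPa.
Initial effective stress: σ'_0 = σ_v − u = 96.745 − 28.94 = 67.805 kPa.
Final effective stress: σ'_f = σ'_0 + Δσ = 67.805 + 101 = 168.81 kPa.
Normally consolidated clay, so the full stress increment lies on the virgin compression line:
S_c = C_c·H/(1+e₀)·log₁₀(σ'_f/σ'_0) = 0.4×4.7/(1+1.28)×log₁₀(168.81/67.805)
    = 0.82456 × 0.39614 = 0.3266 m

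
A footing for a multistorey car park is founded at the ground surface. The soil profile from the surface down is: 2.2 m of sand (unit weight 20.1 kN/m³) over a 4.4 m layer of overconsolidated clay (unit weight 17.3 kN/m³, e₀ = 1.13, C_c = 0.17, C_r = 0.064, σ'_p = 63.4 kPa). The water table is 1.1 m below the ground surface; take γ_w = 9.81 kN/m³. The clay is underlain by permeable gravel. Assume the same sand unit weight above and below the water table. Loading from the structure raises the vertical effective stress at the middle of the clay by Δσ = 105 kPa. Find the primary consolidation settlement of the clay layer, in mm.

S_c ≈ 150 mm

Mid-depth of clay below the ground surface: z = 2.2 + 4.4/2 = 4.4 m.
Total vertical stress at mid-clay: σ_v = 20.1×2.2 + 17.3×2.2 = 82.28 kPa.
Pore pressure: u = 9.81×(4.4 − 1.1) = 32.373 kPa.
Initial effective stress: σ'_0 = σ_v − u = 82.28 − 32.373 = 49.907 kPa.
Final effective stress: σ'_f = 49.907 + 105 = 154.91 kPa.
σ'_f = 154.91 > σ'_p = 63.4 kPa, so the stress path crosses the preconsolidation pressure — recompression up to σ'_p, then virgin compression beyond:
S_c = H/(1+e₀)·[C_r·log₁₀(σ'_p/σ'_0) + C_c·log₁₀(σ'_f/σ'_p)]
    = 4.4/2.13 × [0.064×log₁₀(63.4/49.907) + 0.17×log₁₀(154.91/63.4)]
    = 2.0657 × [0.0066514 + 0.065958] = 0.15 m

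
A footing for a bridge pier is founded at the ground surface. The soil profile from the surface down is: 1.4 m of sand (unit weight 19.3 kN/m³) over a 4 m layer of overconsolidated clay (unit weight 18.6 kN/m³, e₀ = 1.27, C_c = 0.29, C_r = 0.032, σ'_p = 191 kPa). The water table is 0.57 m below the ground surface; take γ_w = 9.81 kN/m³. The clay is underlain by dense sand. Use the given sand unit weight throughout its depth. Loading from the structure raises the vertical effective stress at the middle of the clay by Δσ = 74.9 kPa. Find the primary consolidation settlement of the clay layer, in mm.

Mid-depth of clay below the ground surface: z = 1.4 + 4/2 = 3.4 m.
Total vertical stress at mid-clay: σ_v = 19.3×1.4 + 18.6×2 = 64.22 kPa.
Pore pressure: u = 9.81×(3.4 − 0.57) = 27.762 kPa.
Initial effective stress: σ'_0 = σ_v − u = 64.22 − 27.762 = 36.458 kPa.
Final effective stress: σ'_f = 36.458 + 74.9 = 111.36 kPa.
σ'_f = 111.36 ≤ σ'_p = 191 kPa, so the clay remains overconsolidated and only the recompression index applies:
S_c = C_r·H/(1+e₀)·log₁₀(σ'_f/σ'_0) = 0.032×4/2.27×log₁₀(111.36/36.458)
    = 0.056387 × 0.48494 = 0.02734 m

S_c ≈ 27.3 mm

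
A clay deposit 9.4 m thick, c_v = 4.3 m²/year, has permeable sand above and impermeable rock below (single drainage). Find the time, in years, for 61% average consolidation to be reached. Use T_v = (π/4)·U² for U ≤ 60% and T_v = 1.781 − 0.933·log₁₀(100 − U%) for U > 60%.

Drainage path length: H_d = H = 9.4 m (single drainage).
U > 60%: T_v = 1.781 − 0.933·log₁₀(100 − 61) = 0.29654.
t = T_v·H_d²/c_v = 0.29654×9.4²/4.3 = 6.094 years.

t ≈ 6.09 years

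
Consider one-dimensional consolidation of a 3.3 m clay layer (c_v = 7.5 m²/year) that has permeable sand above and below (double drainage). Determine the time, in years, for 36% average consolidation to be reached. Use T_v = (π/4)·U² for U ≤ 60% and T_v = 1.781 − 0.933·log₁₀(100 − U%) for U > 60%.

Drainage path length: H_d = H/2 = 1.65 m (double drainage).
U ≤ 60%: T_v = (π/4)·U² = (π/4)×0.36² = 0.10179.
t = T_v·H_d²/c_v = 0.10179×1.65²/7.5 = 0.03695 years.

t ≈ 0.0369 years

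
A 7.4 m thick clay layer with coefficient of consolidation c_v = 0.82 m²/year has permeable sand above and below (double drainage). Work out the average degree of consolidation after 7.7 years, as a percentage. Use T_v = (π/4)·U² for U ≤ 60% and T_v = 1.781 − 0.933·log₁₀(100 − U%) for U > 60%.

Drainage path length: H_d = H/2 = 3.7 m (double drainage).
T_v = c_v·t/H_d² = 0.82×7.7/3.7² = 0.46121.
T_v = 0.46121 corresponds to the U > 60% branch:
U = 1 − 10^((1.781 − T_v)/0.933)/100 = 0.7402

U ≈ 74 %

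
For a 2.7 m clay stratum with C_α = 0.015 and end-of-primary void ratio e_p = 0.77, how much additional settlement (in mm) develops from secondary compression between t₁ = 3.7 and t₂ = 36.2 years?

S_s ≈ 22.7 mm

Secondary compression: S_s = C_α·H/(1+e_p)·log₁₀(t₂/t₁)
S_s = 0.015×2.7/(1+0.77)×log₁₀(36.2/3.7)
    = 0.02288 × 0.9905 = 0.02266 m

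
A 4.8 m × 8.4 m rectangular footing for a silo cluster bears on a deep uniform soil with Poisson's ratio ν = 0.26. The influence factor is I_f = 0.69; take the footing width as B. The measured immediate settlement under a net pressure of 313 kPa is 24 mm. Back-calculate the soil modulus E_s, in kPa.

E_s ≈ 40300 kPa

S_e = q·B·(1−ν²)/E_s · I_f  ⇒  E_s = q·B·(1−ν²)·I_f / S_e.
E_s = 313 × 4.8 × 0.9324 × 0.69 / 0.024 = 40270 kPa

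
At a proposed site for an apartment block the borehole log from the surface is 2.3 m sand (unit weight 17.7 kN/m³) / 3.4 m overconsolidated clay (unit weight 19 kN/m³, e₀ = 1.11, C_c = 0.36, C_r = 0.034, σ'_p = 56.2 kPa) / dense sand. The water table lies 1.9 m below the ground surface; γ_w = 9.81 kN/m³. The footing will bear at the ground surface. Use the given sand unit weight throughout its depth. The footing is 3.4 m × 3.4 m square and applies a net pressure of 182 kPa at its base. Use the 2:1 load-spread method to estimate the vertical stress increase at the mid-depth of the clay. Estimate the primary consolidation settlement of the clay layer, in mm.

Mid-depth of clay below the ground surface: z = 2.3 + 3.4/2 = 4 m.
Total vertical stress at mid-clay: σ_v = 17.7×2.3 + 19×1.7 = 73.01 kPa.
Pore pressure: u = 9.81×(4 − 1.9) = 20.601 kPa.
Initial effective stress: σ'_0 = σ_v − u = 73.01 − 20.601 = 52.409 kPa.
Stress increase at mid-clay by the 2:1 spreading method:
Δσ = qBL/((B+z)(L+z)) = 182×3.4×3.4/((3.4+4)(3.4+4)) = 38.421 kPa
Final effective stress: σ'_f = 52.409 + 38.421 = 90.83 kPa.
σ'_f = 90.83 > σ'_p = 56.2 kPa, so the stress path crosses the preconsolidation pressure — recompression up to σ'_p, then virgin compression beyond:
S_c = H/(1+e₀)·[C_r·log₁₀(σ'_p/σ'_0) + C_c·log₁₀(σ'_f/σ'_p)]
    = 3.4/2.11 × [0.034×log₁₀(56.2/52.409) + 0.36×log₁₀(90.83/56.2)]
    = 1.6114 × [0.0010312 + 0.075057] = 0.1226 m

S_c ≈ 123 mm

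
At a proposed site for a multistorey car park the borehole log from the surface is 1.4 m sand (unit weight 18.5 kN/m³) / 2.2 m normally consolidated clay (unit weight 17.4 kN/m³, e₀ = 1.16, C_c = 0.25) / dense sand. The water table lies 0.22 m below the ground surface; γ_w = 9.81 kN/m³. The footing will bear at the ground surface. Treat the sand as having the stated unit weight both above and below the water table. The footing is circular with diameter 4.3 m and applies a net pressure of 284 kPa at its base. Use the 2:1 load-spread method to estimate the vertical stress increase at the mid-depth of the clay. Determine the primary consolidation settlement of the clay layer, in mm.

S_c ≈ 198 mm

Mid-depth of clay below the ground surface: z = 1.4 + 2.2/2 = 2.5 m.
Total vertical stress at mid-clay: σ_v = 18.5×1.4 + 17.4×1.1 = 45.04 kPa.
Pore pressure: u = 9.81×(2.5 − 0.22) = 22.367 kPa.
Initial effective stress: σ'_0 = σ_v − u = 45.04 − 22.367 = 22.673 kPa.
Stress increase at mid-clay by the 2:1 spreading method:
Δσ ≈ qD²/(D+z)² = 284×4.3²/(4.3+2.5)² = 113.56 kPa
Final effective stress: σ'_f = σ'_0 + Δσ = 22.673 + 113.56 = 136.23 kPa.
Normally consolidated clay, so the full stress increment lies on the virgin compression line:
S_c = C_c·H/(1+e₀)·log₁₀(σ'_f/σ'_0) = 0.25×2.2/(1+1.16)×log₁₀(136.23/22.673)
    = 0.25463 × 0.77876 = 0.1983 m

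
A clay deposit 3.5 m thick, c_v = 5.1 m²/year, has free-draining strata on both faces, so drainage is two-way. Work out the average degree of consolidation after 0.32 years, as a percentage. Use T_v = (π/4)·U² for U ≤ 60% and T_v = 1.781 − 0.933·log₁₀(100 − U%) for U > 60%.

Drainage path length: H_d = H/2 = 1.75 m (double drainage).
T_v = c_v·t/H_d² = 5.1×0.32/1.75² = 0.5329.
T_v = 0.5329 corresponds to the U > 60% branch:
U = 1 − 10^((1.781 − T_v)/0.933)/100 = 0.7824

U ≈ 78.2 %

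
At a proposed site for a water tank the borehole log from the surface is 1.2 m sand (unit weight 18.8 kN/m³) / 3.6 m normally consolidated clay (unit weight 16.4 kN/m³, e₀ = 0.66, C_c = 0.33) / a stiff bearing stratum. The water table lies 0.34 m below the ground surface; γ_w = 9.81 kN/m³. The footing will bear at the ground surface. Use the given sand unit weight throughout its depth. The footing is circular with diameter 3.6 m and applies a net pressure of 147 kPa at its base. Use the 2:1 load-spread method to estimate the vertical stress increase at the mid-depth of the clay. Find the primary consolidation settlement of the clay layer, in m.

S_c ≈ 0.307 m

Mid-depth of clay below the ground surface: z = 1.2 + 3.6/2 = 3 m.
Total vertical stress at mid-clay: σ_v = 18.8×1.2 + 16.4×1.8 = 52.08 kPa.
Pore pressure: u = 9.81×(3 − 0.34) = 26.095 kPa.
Initial effective stress: σ'_0 = σ_v − u = 52.08 − 26.095 = 25.985 kPa.
Stress increase at mid-clay by the 2:1 spreading method:
Δσ ≈ qD²/(D+z)² = 147×3.6²/(3.6+3)² = 43.736 kPa
Final effective stress: σ'_f = σ'_0 + Δσ = 25.985 + 43.736 = 69.721 kPa.
Normally consolidated clay, so the full stress increment lies on the virgin compression line:
S_c = C_c·H/(1+e₀)·log₁₀(σ'_f/σ'_0) = 0.33×3.6/(1+0.66)×log₁₀(69.721/25.985)
    = 0.71566 × 0.42864 = 0.3068 m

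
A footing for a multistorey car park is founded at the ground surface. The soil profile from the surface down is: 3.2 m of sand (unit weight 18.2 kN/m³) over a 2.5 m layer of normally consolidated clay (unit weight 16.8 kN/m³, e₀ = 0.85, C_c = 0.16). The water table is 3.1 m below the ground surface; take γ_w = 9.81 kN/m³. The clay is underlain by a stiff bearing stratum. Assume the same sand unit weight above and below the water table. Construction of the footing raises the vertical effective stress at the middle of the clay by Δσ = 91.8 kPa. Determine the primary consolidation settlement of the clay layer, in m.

S_c ≈ 0.0819 m

Mid-depth of clay below the ground surface: z = 3.2 + 2.5/2 = 4.45 m.
Total vertical stress at mid-clay: σ_v = 18.2×3.2 + 16.8×1.25 = 79.24 kPa.
Pore pressure: u = 9.81×(4.45 − 3.1) = 13.244 kPa.
Initial effective stress: σ'_0 = σ_v − u = 79.24 − 13.244 = 65.996 kPa.
Final effective stress: σ'_f = σ'_0 + Δσ = 65.996 + 91.8 = 157.8 kPa.
Normally consolidated clay, so the full stress increment lies on the virgin compression line:
S_c = C_c·H/(1+e₀)·log₁₀(σ'_f/σ'_0) = 0.16×2.5/(1+0.85)×log₁₀(157.8/65.996)
    = 0.21622 × 0.37859 = 0.08186 m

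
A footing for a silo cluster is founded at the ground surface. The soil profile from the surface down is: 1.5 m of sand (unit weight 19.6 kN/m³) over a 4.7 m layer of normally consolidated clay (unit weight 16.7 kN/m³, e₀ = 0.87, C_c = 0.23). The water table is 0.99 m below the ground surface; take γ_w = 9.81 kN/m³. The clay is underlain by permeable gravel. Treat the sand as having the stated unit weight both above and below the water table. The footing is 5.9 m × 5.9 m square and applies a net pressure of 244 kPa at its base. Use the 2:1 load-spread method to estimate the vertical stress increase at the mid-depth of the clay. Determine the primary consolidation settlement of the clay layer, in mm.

S_c ≈ 292 mm

Mid-depth of clay below the ground surface: z = 1.5 + 4.7/2 = 3.85 m.
Total vertical stress at mid-clay: σ_v = 19.6×1.5 + 16.7×2.35 = 68.645 kPa.
Pore pressure: u = 9.81×(3.85 − 0.99) = 28.057 kPa.
Initial effective stress: σ'_0 = σ_v − u = 68.645 − 28.057 = 40.588 kPa.
Stress increase at mid-clay by the 2:1 spreading method:
Δσ = qBL/((B+z)(L+z)) = 244×5.9×5.9/((5.9+3.85)(5.9+3.85)) = 89.348 kPa
Final effective stress: σ'_f = σ'_0 + Δσ = 40.588 + 89.348 = 129.94 kPa.
Normally consolidated clay, so the full stress increment lies on the virgin compression line:
S_c = C_c·H/(1+e₀)·log₁₀(σ'_f/σ'_0) = 0.23×4.7/(1+0.87)×log₁₀(129.94/40.588)
    = 0.57807 × 0.50535 = 0.2921 m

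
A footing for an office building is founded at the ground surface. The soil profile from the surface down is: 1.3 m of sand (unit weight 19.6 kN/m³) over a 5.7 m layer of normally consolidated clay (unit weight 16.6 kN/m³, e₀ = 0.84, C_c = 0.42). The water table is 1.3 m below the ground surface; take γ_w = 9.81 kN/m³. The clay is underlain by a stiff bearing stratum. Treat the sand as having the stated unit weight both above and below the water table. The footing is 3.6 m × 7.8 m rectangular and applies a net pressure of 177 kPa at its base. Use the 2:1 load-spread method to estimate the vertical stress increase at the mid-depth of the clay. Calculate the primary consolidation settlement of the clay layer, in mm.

Mid-depth of clay below the ground surface: z = 1.3 + 5.7/2 = 4.15 m.
Total vertical stress at mid-clay: σ_v = 19.6×1.3 + 16.6×2.85 = 72.79 kPa.
Pore pressure: u = 9.81×(4.15 − 1.3) = 27.959 kPa.
Initial effective stress: σ'_0 = σ_v − u = 72.79 − 27.959 = 44.831 kPa.
Stress increase at mid-clay by the 2:1 spreading method:
Δσ = qBL/((B+z)(L+z)) = 177×3.6×7.8/((3.6+4.15)(7.8+4.15)) = 53.666 kPa
Final effective stress: σ'_f = σ'_0 + Δσ = 44.831 + 53.666 = 98.497 kPa.
Normally consolidated clay, so the full stress increment lies on the virgin compression line:
S_c = C_c·H/(1+e₀)·log₁₀(σ'_f/σ'_0) = 0.42×5.7/(1+0.84)×log₁₀(98.497/44.831)
    = 1.3011 × 0.34184 = 0.4448 m

S_c ≈ 445 mm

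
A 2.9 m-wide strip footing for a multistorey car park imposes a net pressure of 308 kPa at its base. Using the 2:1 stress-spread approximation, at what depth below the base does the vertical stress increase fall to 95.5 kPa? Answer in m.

z ≈ 6.45 m

2:1 spreading — at depth z the loaded area has grown by z in each plan dimension:
qB/(B+z) = Δσ_z ⇒ z = qB/Δσ_z − B = 308×2.9/95.5 − 2.9 = 6.453 m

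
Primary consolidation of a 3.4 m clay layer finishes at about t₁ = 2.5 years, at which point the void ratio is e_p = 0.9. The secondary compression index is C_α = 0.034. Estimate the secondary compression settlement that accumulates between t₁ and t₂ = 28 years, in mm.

Secondary compression: S_s = C_α·H/(1+e_p)·log₁₀(t₂/t₁)
S_s = 0.034×3.4/(1+0.9)×log₁₀(28/2.5)
    = 0.06084 × 1.049 = 0.06384 m

S_s ≈ 63.8 mm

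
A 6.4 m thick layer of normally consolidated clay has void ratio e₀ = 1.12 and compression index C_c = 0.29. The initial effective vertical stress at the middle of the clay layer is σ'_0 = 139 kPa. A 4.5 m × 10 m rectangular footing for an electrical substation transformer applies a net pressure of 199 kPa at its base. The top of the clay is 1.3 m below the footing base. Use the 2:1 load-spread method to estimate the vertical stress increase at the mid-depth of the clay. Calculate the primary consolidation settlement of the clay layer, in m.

S_c ≈ 0.153 m

Mid-depth of clay below the footing base: z = 1.3 + 6.4/2 = 4.5 m.
Stress increase at mid-clay by the 2:1 spreading method:
Δσ = qBL/((B+z)(L+z)) = 199×4.5×10/((4.5+4.5)(10+4.5)) = 68.621 kPa
Final effective stress: σ'_f = σ'_0 + Δσ = 139 + 68.621 = 207.62 kPa.
Normally consolidated clay, so the full stress increment lies on the virgin compression line:
S_c = C_c·H/(1+e₀)·log₁₀(σ'_f/σ'_0) = 0.29×6.4/(1+1.12)×log₁₀(207.62/139)
    = 0.87547 × 0.17425 = 0.1526 m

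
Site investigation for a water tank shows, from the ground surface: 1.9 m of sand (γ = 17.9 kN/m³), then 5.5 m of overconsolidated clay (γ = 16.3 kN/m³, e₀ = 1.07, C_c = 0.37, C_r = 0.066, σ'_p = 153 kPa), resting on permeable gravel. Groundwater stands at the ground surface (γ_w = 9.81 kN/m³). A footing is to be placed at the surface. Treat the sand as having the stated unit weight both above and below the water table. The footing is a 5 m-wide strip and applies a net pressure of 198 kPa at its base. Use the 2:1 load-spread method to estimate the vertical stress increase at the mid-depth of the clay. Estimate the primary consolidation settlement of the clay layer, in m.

S_c ≈ 0.107 m

Mid-depth of clay below the ground surface: z = 1.9 + 5.5/2 = 4.65 m.
Total vertical stress at mid-clay: σ_v = 17.9×1.9 + 16.3×2.75 = 78.835 kPa.
Pore pressure: u = 9.81×(4.65 − 0) = 45.617 kPa.
Initial effective stress: σ'_0 = σ_v − u = 78.835 − 45.617 = 33.218 kPa.
Stress increase at mid-clay by the 2:1 spreading method:
Δσ = qB/(B+z) = 198×5/(5+4.65) = 102.59 kPa
Final effective stress: σ'_f = 33.218 + 102.59 = 135.81 kPa.
σ'_f = 135.81 ≤ σ'_p = 153 kPa, so the clay remains overconsolidated and only the recompression index applies:
S_c = C_r·H/(1+e₀)·log₁₀(σ'_f/σ'_0) = 0.066×5.5/2.07×log₁₀(135.81/33.218)
    = 0.17536 × 0.61156 = 0.1072 m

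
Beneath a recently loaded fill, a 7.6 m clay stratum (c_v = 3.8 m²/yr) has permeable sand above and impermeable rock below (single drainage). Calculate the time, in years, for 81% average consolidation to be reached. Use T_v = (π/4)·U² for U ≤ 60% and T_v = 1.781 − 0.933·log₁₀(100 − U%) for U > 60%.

t ≈ 8.94 years

Drainage path length: H_d = H = 7.6 m (single drainage).
U > 60%: T_v = 1.781 − 0.933·log₁₀(100 − 81) = 0.58792.
t = T_v·H_d²/c_v = 0.58792×7.6²/3.8 = 8.936 years.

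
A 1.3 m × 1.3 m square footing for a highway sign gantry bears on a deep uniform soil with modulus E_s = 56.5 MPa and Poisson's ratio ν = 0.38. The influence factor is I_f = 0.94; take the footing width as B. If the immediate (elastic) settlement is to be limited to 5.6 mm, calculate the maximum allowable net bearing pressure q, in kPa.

q ≈ 303 kPa

E_s = 56.5 MPa = 56500 kPa.
S_e = q·B·(1−ν²)/E_s · I_f  ⇒  q = S_e·E_s / (B·(1−ν²)·I_f).
q = 0.0056 × 56500 / (1.3 × 0.8556 × 0.94) = 302.6 kPa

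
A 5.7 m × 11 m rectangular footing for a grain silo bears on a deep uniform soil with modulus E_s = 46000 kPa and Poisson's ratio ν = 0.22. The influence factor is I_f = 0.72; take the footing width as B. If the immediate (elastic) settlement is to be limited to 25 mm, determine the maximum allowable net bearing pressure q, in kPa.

S_e = q·B·(1−ν²)/E_s · I_f  ⇒  q = S_e·E_s / (B·(1−ν²)·I_f).
q = 0.025 × 46000 / (5.7 × 0.9516 × 0.72) = 294.5 kPa

q ≈ 294 kPa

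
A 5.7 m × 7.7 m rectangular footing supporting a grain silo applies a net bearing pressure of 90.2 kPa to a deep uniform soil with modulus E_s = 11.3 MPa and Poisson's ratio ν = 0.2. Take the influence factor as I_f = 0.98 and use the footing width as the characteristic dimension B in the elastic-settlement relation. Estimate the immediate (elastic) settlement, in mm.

S_e ≈ 42.8 mm

Immediate (elastic) settlement: S_e = q·B·(1−ν²)/E_s · I_f.
E_s = 11.3 MPa = 11300 kPa.
S_e = 90.2 × 5.7 × (1 − 0.2²) / 11300 × 0.98
    = 90.2 × 5.7 × 0.96 / 11300 × 0.98
    = 0.04281 m = 42.81 mm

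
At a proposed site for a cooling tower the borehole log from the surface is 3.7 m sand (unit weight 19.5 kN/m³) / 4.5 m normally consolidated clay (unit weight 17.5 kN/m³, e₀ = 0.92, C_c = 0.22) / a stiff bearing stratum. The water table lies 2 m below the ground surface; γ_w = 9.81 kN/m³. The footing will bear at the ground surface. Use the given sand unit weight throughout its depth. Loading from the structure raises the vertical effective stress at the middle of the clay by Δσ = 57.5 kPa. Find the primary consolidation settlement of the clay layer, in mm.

S_c ≈ 130 mm

Mid-depth of clay below the ground surface: z = 3.7 + 4.5/2 = 5.95 m.
Total vertical stress at mid-clay: σ_v = 19.5×3.7 + 17.5×2.25 = 111.53 kPa.
Pore pressure: u = 9.81×(5.95 − 2) = 38.75 kPa.
Initial effective stress: σ'_0 = σ_v − u = 111.53 − 38.75 = 72.78 kPa.
Final effective stress: σ'_f = σ'_0 + Δσ = 72.78 + 57.5 = 130.28 kPa.
Normally consolidated clay, so the full stress increment lies on the virgin compression line:
S_c = C_c·H/(1+e₀)·log₁₀(σ'_f/σ'_0) = 0.22×4.5/(1+0.92)×log₁₀(130.28/72.78)
    = 0.51562 × 0.25287 = 0.1304 m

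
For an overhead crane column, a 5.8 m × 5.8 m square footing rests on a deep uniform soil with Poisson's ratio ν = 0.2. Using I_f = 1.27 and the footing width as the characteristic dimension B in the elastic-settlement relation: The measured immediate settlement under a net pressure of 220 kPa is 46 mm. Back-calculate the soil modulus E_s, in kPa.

E_s ≈ 33800 kPa

S_e = q·B·(1−ν²)/E_s · I_f  ⇒  E_s = q·B·(1−ν²)·I_f / S_e.
E_s = 220 × 5.8 × 0.96 × 1.27 / 0.046 = 33820 kPa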